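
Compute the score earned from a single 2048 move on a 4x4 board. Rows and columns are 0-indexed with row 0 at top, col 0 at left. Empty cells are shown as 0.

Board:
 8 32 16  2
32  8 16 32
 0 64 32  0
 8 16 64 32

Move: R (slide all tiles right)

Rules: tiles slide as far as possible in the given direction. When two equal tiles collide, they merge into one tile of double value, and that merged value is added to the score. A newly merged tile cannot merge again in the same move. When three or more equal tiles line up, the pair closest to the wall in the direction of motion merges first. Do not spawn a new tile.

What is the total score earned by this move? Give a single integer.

Answer: 0

Derivation:
Slide right:
row 0: [8, 32, 16, 2] -> [8, 32, 16, 2]  score +0 (running 0)
row 1: [32, 8, 16, 32] -> [32, 8, 16, 32]  score +0 (running 0)
row 2: [0, 64, 32, 0] -> [0, 0, 64, 32]  score +0 (running 0)
row 3: [8, 16, 64, 32] -> [8, 16, 64, 32]  score +0 (running 0)
Board after move:
 8 32 16  2
32  8 16 32
 0  0 64 32
 8 16 64 32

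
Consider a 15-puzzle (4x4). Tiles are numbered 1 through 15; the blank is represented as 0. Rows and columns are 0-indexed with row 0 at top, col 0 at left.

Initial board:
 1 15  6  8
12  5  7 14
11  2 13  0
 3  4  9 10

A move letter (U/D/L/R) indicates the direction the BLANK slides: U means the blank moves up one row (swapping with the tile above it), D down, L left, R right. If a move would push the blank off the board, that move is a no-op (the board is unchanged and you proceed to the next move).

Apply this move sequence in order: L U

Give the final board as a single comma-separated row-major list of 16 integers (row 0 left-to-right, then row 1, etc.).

After move 1 (L):
 1 15  6  8
12  5  7 14
11  2  0 13
 3  4  9 10

After move 2 (U):
 1 15  6  8
12  5  0 14
11  2  7 13
 3  4  9 10

Answer: 1, 15, 6, 8, 12, 5, 0, 14, 11, 2, 7, 13, 3, 4, 9, 10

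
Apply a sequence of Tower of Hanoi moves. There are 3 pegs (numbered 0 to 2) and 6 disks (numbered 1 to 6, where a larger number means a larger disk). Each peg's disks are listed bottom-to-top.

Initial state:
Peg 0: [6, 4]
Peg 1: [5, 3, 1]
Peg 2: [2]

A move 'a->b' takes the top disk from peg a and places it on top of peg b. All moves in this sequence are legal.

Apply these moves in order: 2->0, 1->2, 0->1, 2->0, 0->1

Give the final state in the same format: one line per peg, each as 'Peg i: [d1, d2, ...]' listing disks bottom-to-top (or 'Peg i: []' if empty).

Answer: Peg 0: [6, 4]
Peg 1: [5, 3, 2, 1]
Peg 2: []

Derivation:
After move 1 (2->0):
Peg 0: [6, 4, 2]
Peg 1: [5, 3, 1]
Peg 2: []

After move 2 (1->2):
Peg 0: [6, 4, 2]
Peg 1: [5, 3]
Peg 2: [1]

After move 3 (0->1):
Peg 0: [6, 4]
Peg 1: [5, 3, 2]
Peg 2: [1]

After move 4 (2->0):
Peg 0: [6, 4, 1]
Peg 1: [5, 3, 2]
Peg 2: []

After move 5 (0->1):
Peg 0: [6, 4]
Peg 1: [5, 3, 2, 1]
Peg 2: []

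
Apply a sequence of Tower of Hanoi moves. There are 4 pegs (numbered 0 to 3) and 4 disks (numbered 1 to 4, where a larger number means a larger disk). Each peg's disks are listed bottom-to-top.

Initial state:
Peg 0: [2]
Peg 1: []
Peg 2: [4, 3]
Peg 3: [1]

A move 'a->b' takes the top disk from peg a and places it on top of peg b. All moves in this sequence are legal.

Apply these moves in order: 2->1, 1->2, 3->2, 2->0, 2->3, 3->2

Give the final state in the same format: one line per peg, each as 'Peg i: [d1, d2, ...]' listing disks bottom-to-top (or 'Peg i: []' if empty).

Answer: Peg 0: [2, 1]
Peg 1: []
Peg 2: [4, 3]
Peg 3: []

Derivation:
After move 1 (2->1):
Peg 0: [2]
Peg 1: [3]
Peg 2: [4]
Peg 3: [1]

After move 2 (1->2):
Peg 0: [2]
Peg 1: []
Peg 2: [4, 3]
Peg 3: [1]

After move 3 (3->2):
Peg 0: [2]
Peg 1: []
Peg 2: [4, 3, 1]
Peg 3: []

After move 4 (2->0):
Peg 0: [2, 1]
Peg 1: []
Peg 2: [4, 3]
Peg 3: []

After move 5 (2->3):
Peg 0: [2, 1]
Peg 1: []
Peg 2: [4]
Peg 3: [3]

After move 6 (3->2):
Peg 0: [2, 1]
Peg 1: []
Peg 2: [4, 3]
Peg 3: []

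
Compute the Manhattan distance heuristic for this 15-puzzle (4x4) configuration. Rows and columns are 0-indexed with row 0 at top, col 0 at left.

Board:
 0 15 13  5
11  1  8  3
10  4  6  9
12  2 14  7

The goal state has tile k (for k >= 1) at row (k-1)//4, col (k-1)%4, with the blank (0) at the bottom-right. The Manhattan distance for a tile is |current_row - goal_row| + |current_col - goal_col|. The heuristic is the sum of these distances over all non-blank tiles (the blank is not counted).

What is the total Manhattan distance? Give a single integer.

Answer: 42

Derivation:
Tile 15: at (0,1), goal (3,2), distance |0-3|+|1-2| = 4
Tile 13: at (0,2), goal (3,0), distance |0-3|+|2-0| = 5
Tile 5: at (0,3), goal (1,0), distance |0-1|+|3-0| = 4
Tile 11: at (1,0), goal (2,2), distance |1-2|+|0-2| = 3
Tile 1: at (1,1), goal (0,0), distance |1-0|+|1-0| = 2
Tile 8: at (1,2), goal (1,3), distance |1-1|+|2-3| = 1
Tile 3: at (1,3), goal (0,2), distance |1-0|+|3-2| = 2
Tile 10: at (2,0), goal (2,1), distance |2-2|+|0-1| = 1
Tile 4: at (2,1), goal (0,3), distance |2-0|+|1-3| = 4
Tile 6: at (2,2), goal (1,1), distance |2-1|+|2-1| = 2
Tile 9: at (2,3), goal (2,0), distance |2-2|+|3-0| = 3
Tile 12: at (3,0), goal (2,3), distance |3-2|+|0-3| = 4
Tile 2: at (3,1), goal (0,1), distance |3-0|+|1-1| = 3
Tile 14: at (3,2), goal (3,1), distance |3-3|+|2-1| = 1
Tile 7: at (3,3), goal (1,2), distance |3-1|+|3-2| = 3
Sum: 4 + 5 + 4 + 3 + 2 + 1 + 2 + 1 + 4 + 2 + 3 + 4 + 3 + 1 + 3 = 42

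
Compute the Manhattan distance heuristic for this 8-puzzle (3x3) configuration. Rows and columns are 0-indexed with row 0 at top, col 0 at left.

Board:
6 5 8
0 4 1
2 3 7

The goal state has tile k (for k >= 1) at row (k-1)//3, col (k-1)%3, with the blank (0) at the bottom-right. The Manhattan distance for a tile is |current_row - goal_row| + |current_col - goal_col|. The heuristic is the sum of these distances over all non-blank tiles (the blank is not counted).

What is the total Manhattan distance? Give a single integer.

Tile 6: (0,0)->(1,2) = 3
Tile 5: (0,1)->(1,1) = 1
Tile 8: (0,2)->(2,1) = 3
Tile 4: (1,1)->(1,0) = 1
Tile 1: (1,2)->(0,0) = 3
Tile 2: (2,0)->(0,1) = 3
Tile 3: (2,1)->(0,2) = 3
Tile 7: (2,2)->(2,0) = 2
Sum: 3 + 1 + 3 + 1 + 3 + 3 + 3 + 2 = 19

Answer: 19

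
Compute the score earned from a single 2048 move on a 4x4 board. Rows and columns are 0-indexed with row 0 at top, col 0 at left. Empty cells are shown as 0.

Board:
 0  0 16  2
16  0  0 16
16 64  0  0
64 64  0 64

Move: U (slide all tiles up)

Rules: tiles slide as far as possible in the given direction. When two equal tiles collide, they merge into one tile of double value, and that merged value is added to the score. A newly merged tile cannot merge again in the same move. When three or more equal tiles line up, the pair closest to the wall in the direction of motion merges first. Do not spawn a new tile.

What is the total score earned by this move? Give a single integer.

Answer: 160

Derivation:
Slide up:
col 0: [0, 16, 16, 64] -> [32, 64, 0, 0]  score +32 (running 32)
col 1: [0, 0, 64, 64] -> [128, 0, 0, 0]  score +128 (running 160)
col 2: [16, 0, 0, 0] -> [16, 0, 0, 0]  score +0 (running 160)
col 3: [2, 16, 0, 64] -> [2, 16, 64, 0]  score +0 (running 160)
Board after move:
 32 128  16   2
 64   0   0  16
  0   0   0  64
  0   0   0   0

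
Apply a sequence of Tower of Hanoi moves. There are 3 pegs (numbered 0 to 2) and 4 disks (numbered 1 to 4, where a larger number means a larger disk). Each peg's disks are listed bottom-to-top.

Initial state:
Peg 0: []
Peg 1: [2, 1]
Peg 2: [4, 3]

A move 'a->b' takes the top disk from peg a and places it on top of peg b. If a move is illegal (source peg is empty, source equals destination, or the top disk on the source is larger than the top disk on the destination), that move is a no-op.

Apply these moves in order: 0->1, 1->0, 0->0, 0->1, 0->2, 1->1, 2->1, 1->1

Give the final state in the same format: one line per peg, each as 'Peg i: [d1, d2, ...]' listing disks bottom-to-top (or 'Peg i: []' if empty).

Answer: Peg 0: []
Peg 1: [2, 1]
Peg 2: [4, 3]

Derivation:
After move 1 (0->1):
Peg 0: []
Peg 1: [2, 1]
Peg 2: [4, 3]

After move 2 (1->0):
Peg 0: [1]
Peg 1: [2]
Peg 2: [4, 3]

After move 3 (0->0):
Peg 0: [1]
Peg 1: [2]
Peg 2: [4, 3]

After move 4 (0->1):
Peg 0: []
Peg 1: [2, 1]
Peg 2: [4, 3]

After move 5 (0->2):
Peg 0: []
Peg 1: [2, 1]
Peg 2: [4, 3]

After move 6 (1->1):
Peg 0: []
Peg 1: [2, 1]
Peg 2: [4, 3]

After move 7 (2->1):
Peg 0: []
Peg 1: [2, 1]
Peg 2: [4, 3]

After move 8 (1->1):
Peg 0: []
Peg 1: [2, 1]
Peg 2: [4, 3]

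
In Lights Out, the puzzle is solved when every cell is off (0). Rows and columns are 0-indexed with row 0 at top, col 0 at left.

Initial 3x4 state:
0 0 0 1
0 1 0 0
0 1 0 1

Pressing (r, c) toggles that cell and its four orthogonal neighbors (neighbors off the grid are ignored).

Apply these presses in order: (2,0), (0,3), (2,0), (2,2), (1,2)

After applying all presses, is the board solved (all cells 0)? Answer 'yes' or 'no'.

After press 1 at (2,0):
0 0 0 1
1 1 0 0
1 0 0 1

After press 2 at (0,3):
0 0 1 0
1 1 0 1
1 0 0 1

After press 3 at (2,0):
0 0 1 0
0 1 0 1
0 1 0 1

After press 4 at (2,2):
0 0 1 0
0 1 1 1
0 0 1 0

After press 5 at (1,2):
0 0 0 0
0 0 0 0
0 0 0 0

Lights still on: 0

Answer: yes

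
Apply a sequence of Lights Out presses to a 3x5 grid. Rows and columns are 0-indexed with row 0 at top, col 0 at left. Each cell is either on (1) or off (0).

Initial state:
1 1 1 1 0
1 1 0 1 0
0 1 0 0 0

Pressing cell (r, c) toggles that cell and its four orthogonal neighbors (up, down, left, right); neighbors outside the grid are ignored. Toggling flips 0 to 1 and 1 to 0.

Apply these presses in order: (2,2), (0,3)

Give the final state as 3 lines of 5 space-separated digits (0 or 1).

After press 1 at (2,2):
1 1 1 1 0
1 1 1 1 0
0 0 1 1 0

After press 2 at (0,3):
1 1 0 0 1
1 1 1 0 0
0 0 1 1 0

Answer: 1 1 0 0 1
1 1 1 0 0
0 0 1 1 0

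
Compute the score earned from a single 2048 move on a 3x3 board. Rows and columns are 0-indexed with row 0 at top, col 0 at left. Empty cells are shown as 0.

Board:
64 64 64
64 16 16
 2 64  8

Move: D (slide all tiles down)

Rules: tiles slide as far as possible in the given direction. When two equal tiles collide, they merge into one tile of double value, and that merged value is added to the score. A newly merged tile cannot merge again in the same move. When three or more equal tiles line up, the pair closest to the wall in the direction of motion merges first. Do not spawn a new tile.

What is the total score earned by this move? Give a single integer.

Answer: 128

Derivation:
Slide down:
col 0: [64, 64, 2] -> [0, 128, 2]  score +128 (running 128)
col 1: [64, 16, 64] -> [64, 16, 64]  score +0 (running 128)
col 2: [64, 16, 8] -> [64, 16, 8]  score +0 (running 128)
Board after move:
  0  64  64
128  16  16
  2  64   8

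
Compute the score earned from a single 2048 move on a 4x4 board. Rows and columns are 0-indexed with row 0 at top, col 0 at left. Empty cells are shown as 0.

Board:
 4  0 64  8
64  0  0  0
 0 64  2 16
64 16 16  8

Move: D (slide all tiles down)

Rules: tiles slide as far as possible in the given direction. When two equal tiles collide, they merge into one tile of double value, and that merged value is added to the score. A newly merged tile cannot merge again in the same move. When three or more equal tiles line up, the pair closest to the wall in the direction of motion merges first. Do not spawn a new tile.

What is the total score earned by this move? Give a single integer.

Answer: 128

Derivation:
Slide down:
col 0: [4, 64, 0, 64] -> [0, 0, 4, 128]  score +128 (running 128)
col 1: [0, 0, 64, 16] -> [0, 0, 64, 16]  score +0 (running 128)
col 2: [64, 0, 2, 16] -> [0, 64, 2, 16]  score +0 (running 128)
col 3: [8, 0, 16, 8] -> [0, 8, 16, 8]  score +0 (running 128)
Board after move:
  0   0   0   0
  0   0  64   8
  4  64   2  16
128  16  16   8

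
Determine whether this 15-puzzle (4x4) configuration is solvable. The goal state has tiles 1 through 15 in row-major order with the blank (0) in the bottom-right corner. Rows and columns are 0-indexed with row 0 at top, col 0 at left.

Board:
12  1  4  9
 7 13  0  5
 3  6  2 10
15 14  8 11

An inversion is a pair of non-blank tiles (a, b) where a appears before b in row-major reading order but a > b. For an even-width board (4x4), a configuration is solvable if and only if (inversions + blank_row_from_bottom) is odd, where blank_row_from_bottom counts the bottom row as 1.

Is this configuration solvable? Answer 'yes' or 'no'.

Answer: yes

Derivation:
Inversions: 40
Blank is in row 1 (0-indexed from top), which is row 3 counting from the bottom (bottom = 1).
40 + 3 = 43, which is odd, so the puzzle is solvable.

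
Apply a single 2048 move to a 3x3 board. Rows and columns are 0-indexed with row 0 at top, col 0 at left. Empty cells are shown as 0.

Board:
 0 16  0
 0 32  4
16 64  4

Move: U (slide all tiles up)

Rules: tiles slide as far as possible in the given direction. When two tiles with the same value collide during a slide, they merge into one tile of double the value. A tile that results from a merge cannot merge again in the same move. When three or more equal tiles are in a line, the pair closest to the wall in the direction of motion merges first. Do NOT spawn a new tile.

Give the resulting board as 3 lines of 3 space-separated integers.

Answer: 16 16  8
 0 32  0
 0 64  0

Derivation:
Slide up:
col 0: [0, 0, 16] -> [16, 0, 0]
col 1: [16, 32, 64] -> [16, 32, 64]
col 2: [0, 4, 4] -> [8, 0, 0]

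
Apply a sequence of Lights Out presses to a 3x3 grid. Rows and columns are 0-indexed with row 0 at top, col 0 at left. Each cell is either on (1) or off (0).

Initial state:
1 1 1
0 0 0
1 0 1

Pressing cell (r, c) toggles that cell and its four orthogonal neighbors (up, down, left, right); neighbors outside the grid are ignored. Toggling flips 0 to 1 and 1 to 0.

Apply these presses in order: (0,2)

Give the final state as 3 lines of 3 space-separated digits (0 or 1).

After press 1 at (0,2):
1 0 0
0 0 1
1 0 1

Answer: 1 0 0
0 0 1
1 0 1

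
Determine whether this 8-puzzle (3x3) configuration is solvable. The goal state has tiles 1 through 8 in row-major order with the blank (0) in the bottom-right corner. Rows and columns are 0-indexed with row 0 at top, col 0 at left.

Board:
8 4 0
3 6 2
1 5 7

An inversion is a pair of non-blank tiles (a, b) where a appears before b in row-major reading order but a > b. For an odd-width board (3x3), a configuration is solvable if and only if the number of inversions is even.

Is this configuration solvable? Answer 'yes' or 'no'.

Answer: yes

Derivation:
Inversions (pairs i<j in row-major order where tile[i] > tile[j] > 0): 16
16 is even, so the puzzle is solvable.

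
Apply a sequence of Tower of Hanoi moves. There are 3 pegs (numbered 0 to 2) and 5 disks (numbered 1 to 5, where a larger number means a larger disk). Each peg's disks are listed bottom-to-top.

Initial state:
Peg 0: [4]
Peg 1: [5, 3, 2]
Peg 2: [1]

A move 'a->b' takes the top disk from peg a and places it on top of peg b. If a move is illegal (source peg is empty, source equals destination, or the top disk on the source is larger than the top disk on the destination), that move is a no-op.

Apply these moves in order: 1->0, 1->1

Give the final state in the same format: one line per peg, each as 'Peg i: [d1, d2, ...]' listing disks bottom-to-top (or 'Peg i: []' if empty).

Answer: Peg 0: [4, 2]
Peg 1: [5, 3]
Peg 2: [1]

Derivation:
After move 1 (1->0):
Peg 0: [4, 2]
Peg 1: [5, 3]
Peg 2: [1]

After move 2 (1->1):
Peg 0: [4, 2]
Peg 1: [5, 3]
Peg 2: [1]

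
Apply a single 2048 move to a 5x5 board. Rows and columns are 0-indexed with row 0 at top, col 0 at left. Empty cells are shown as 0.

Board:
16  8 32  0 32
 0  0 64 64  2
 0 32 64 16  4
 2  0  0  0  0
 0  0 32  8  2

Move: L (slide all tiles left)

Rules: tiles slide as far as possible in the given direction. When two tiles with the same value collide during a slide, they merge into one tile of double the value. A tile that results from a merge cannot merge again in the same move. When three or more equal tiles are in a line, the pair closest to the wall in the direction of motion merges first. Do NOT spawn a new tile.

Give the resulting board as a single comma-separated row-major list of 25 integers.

Slide left:
row 0: [16, 8, 32, 0, 32] -> [16, 8, 64, 0, 0]
row 1: [0, 0, 64, 64, 2] -> [128, 2, 0, 0, 0]
row 2: [0, 32, 64, 16, 4] -> [32, 64, 16, 4, 0]
row 3: [2, 0, 0, 0, 0] -> [2, 0, 0, 0, 0]
row 4: [0, 0, 32, 8, 2] -> [32, 8, 2, 0, 0]

Answer: 16, 8, 64, 0, 0, 128, 2, 0, 0, 0, 32, 64, 16, 4, 0, 2, 0, 0, 0, 0, 32, 8, 2, 0, 0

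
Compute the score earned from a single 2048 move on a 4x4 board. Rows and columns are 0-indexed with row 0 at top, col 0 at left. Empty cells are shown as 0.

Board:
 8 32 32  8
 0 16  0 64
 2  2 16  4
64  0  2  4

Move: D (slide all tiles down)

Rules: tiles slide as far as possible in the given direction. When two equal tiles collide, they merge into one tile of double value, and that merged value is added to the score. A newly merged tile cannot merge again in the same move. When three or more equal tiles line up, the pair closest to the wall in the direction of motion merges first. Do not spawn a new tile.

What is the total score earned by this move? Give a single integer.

Answer: 8

Derivation:
Slide down:
col 0: [8, 0, 2, 64] -> [0, 8, 2, 64]  score +0 (running 0)
col 1: [32, 16, 2, 0] -> [0, 32, 16, 2]  score +0 (running 0)
col 2: [32, 0, 16, 2] -> [0, 32, 16, 2]  score +0 (running 0)
col 3: [8, 64, 4, 4] -> [0, 8, 64, 8]  score +8 (running 8)
Board after move:
 0  0  0  0
 8 32 32  8
 2 16 16 64
64  2  2  8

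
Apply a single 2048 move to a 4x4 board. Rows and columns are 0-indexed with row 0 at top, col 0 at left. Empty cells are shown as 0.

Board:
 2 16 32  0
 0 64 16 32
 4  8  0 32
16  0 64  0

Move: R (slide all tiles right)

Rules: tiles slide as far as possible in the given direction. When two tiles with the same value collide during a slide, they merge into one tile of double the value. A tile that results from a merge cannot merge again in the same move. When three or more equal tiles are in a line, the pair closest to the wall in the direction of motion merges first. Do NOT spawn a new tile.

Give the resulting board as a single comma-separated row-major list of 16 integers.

Slide right:
row 0: [2, 16, 32, 0] -> [0, 2, 16, 32]
row 1: [0, 64, 16, 32] -> [0, 64, 16, 32]
row 2: [4, 8, 0, 32] -> [0, 4, 8, 32]
row 3: [16, 0, 64, 0] -> [0, 0, 16, 64]

Answer: 0, 2, 16, 32, 0, 64, 16, 32, 0, 4, 8, 32, 0, 0, 16, 64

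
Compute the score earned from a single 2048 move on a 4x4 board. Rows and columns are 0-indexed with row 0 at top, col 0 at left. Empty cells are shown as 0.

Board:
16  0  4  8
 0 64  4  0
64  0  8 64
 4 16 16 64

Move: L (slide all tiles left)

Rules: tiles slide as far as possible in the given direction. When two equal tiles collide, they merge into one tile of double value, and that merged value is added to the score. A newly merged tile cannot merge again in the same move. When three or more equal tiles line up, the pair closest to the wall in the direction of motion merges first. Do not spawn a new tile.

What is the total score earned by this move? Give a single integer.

Slide left:
row 0: [16, 0, 4, 8] -> [16, 4, 8, 0]  score +0 (running 0)
row 1: [0, 64, 4, 0] -> [64, 4, 0, 0]  score +0 (running 0)
row 2: [64, 0, 8, 64] -> [64, 8, 64, 0]  score +0 (running 0)
row 3: [4, 16, 16, 64] -> [4, 32, 64, 0]  score +32 (running 32)
Board after move:
16  4  8  0
64  4  0  0
64  8 64  0
 4 32 64  0

Answer: 32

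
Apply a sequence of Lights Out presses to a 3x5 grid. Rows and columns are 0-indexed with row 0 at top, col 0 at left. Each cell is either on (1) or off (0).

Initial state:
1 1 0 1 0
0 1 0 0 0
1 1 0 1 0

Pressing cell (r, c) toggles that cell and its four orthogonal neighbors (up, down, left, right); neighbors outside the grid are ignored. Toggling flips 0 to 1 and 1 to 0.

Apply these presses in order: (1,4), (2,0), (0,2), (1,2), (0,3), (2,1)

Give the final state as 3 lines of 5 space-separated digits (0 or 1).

After press 1 at (1,4):
1 1 0 1 1
0 1 0 1 1
1 1 0 1 1

After press 2 at (2,0):
1 1 0 1 1
1 1 0 1 1
0 0 0 1 1

After press 3 at (0,2):
1 0 1 0 1
1 1 1 1 1
0 0 0 1 1

After press 4 at (1,2):
1 0 0 0 1
1 0 0 0 1
0 0 1 1 1

After press 5 at (0,3):
1 0 1 1 0
1 0 0 1 1
0 0 1 1 1

After press 6 at (2,1):
1 0 1 1 0
1 1 0 1 1
1 1 0 1 1

Answer: 1 0 1 1 0
1 1 0 1 1
1 1 0 1 1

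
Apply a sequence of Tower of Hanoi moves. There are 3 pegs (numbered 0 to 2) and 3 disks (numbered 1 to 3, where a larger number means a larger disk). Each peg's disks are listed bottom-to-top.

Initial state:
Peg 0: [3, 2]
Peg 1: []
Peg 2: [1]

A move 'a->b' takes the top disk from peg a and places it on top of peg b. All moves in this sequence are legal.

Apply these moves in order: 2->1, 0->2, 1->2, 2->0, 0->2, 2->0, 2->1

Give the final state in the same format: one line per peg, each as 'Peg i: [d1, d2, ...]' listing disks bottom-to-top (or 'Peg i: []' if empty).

Answer: Peg 0: [3, 1]
Peg 1: [2]
Peg 2: []

Derivation:
After move 1 (2->1):
Peg 0: [3, 2]
Peg 1: [1]
Peg 2: []

After move 2 (0->2):
Peg 0: [3]
Peg 1: [1]
Peg 2: [2]

After move 3 (1->2):
Peg 0: [3]
Peg 1: []
Peg 2: [2, 1]

After move 4 (2->0):
Peg 0: [3, 1]
Peg 1: []
Peg 2: [2]

After move 5 (0->2):
Peg 0: [3]
Peg 1: []
Peg 2: [2, 1]

After move 6 (2->0):
Peg 0: [3, 1]
Peg 1: []
Peg 2: [2]

After move 7 (2->1):
Peg 0: [3, 1]
Peg 1: [2]
Peg 2: []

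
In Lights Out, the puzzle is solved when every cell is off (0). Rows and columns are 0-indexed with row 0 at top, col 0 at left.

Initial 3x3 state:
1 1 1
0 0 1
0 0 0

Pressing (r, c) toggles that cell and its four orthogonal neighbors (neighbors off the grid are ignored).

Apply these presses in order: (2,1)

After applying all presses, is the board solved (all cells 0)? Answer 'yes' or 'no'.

Answer: no

Derivation:
After press 1 at (2,1):
1 1 1
0 1 1
1 1 1

Lights still on: 8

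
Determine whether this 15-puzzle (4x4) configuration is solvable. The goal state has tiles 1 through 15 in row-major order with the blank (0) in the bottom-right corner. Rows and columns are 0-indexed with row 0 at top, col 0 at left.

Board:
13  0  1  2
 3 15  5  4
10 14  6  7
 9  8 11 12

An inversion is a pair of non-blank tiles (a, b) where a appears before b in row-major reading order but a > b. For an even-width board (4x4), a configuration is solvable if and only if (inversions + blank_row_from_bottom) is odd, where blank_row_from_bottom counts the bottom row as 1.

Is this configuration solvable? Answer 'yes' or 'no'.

Answer: no

Derivation:
Inversions: 34
Blank is in row 0 (0-indexed from top), which is row 4 counting from the bottom (bottom = 1).
34 + 4 = 38, which is even, so the puzzle is not solvable.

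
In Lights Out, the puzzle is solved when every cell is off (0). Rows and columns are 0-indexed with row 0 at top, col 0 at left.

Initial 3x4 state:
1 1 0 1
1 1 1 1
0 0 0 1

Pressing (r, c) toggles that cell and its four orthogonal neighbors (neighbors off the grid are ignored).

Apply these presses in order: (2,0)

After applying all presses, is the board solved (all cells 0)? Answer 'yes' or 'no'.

Answer: no

Derivation:
After press 1 at (2,0):
1 1 0 1
0 1 1 1
1 1 0 1

Lights still on: 9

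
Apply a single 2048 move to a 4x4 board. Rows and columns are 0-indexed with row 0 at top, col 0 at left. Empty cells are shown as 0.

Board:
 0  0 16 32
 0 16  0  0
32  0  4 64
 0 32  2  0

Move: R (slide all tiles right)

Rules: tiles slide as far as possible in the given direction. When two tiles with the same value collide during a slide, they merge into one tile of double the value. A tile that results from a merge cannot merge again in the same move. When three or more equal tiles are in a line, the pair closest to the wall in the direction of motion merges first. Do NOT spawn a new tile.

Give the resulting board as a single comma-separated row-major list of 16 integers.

Slide right:
row 0: [0, 0, 16, 32] -> [0, 0, 16, 32]
row 1: [0, 16, 0, 0] -> [0, 0, 0, 16]
row 2: [32, 0, 4, 64] -> [0, 32, 4, 64]
row 3: [0, 32, 2, 0] -> [0, 0, 32, 2]

Answer: 0, 0, 16, 32, 0, 0, 0, 16, 0, 32, 4, 64, 0, 0, 32, 2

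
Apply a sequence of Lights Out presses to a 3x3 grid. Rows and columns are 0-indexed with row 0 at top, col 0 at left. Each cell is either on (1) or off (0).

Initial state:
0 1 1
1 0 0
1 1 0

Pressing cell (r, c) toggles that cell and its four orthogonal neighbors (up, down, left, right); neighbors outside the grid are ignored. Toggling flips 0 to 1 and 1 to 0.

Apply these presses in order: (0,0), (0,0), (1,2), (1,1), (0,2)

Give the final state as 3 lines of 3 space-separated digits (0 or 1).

After press 1 at (0,0):
1 0 1
0 0 0
1 1 0

After press 2 at (0,0):
0 1 1
1 0 0
1 1 0

After press 3 at (1,2):
0 1 0
1 1 1
1 1 1

After press 4 at (1,1):
0 0 0
0 0 0
1 0 1

After press 5 at (0,2):
0 1 1
0 0 1
1 0 1

Answer: 0 1 1
0 0 1
1 0 1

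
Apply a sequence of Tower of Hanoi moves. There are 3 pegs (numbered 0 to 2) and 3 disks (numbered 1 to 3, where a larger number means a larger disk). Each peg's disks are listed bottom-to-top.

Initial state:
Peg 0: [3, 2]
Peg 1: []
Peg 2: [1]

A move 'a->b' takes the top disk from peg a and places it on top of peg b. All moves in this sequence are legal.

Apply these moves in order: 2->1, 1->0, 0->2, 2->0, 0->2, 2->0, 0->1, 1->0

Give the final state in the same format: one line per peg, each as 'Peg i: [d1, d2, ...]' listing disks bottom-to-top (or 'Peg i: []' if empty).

After move 1 (2->1):
Peg 0: [3, 2]
Peg 1: [1]
Peg 2: []

After move 2 (1->0):
Peg 0: [3, 2, 1]
Peg 1: []
Peg 2: []

After move 3 (0->2):
Peg 0: [3, 2]
Peg 1: []
Peg 2: [1]

After move 4 (2->0):
Peg 0: [3, 2, 1]
Peg 1: []
Peg 2: []

After move 5 (0->2):
Peg 0: [3, 2]
Peg 1: []
Peg 2: [1]

After move 6 (2->0):
Peg 0: [3, 2, 1]
Peg 1: []
Peg 2: []

After move 7 (0->1):
Peg 0: [3, 2]
Peg 1: [1]
Peg 2: []

After move 8 (1->0):
Peg 0: [3, 2, 1]
Peg 1: []
Peg 2: []

Answer: Peg 0: [3, 2, 1]
Peg 1: []
Peg 2: []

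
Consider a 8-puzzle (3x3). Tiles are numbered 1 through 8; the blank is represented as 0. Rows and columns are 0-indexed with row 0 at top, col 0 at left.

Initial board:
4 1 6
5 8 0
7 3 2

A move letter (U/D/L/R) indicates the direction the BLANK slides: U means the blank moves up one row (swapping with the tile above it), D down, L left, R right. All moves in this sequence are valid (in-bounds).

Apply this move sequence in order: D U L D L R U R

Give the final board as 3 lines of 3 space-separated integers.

Answer: 4 1 6
5 8 0
7 3 2

Derivation:
After move 1 (D):
4 1 6
5 8 2
7 3 0

After move 2 (U):
4 1 6
5 8 0
7 3 2

After move 3 (L):
4 1 6
5 0 8
7 3 2

After move 4 (D):
4 1 6
5 3 8
7 0 2

After move 5 (L):
4 1 6
5 3 8
0 7 2

After move 6 (R):
4 1 6
5 3 8
7 0 2

After move 7 (U):
4 1 6
5 0 8
7 3 2

After move 8 (R):
4 1 6
5 8 0
7 3 2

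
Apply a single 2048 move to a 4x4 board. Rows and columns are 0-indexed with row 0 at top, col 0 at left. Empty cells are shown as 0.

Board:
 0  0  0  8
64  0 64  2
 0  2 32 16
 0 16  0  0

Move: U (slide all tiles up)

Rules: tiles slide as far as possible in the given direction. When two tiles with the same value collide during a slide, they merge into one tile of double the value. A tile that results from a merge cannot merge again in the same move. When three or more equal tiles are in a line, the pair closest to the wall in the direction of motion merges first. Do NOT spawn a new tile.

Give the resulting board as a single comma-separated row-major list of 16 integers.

Answer: 64, 2, 64, 8, 0, 16, 32, 2, 0, 0, 0, 16, 0, 0, 0, 0

Derivation:
Slide up:
col 0: [0, 64, 0, 0] -> [64, 0, 0, 0]
col 1: [0, 0, 2, 16] -> [2, 16, 0, 0]
col 2: [0, 64, 32, 0] -> [64, 32, 0, 0]
col 3: [8, 2, 16, 0] -> [8, 2, 16, 0]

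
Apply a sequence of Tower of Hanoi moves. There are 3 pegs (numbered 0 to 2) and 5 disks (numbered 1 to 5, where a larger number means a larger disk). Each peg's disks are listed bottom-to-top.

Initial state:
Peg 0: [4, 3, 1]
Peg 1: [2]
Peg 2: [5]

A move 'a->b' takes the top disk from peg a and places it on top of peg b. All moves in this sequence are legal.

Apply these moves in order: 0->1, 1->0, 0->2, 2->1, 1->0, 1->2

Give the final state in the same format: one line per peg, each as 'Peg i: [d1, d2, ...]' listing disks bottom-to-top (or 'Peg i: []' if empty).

After move 1 (0->1):
Peg 0: [4, 3]
Peg 1: [2, 1]
Peg 2: [5]

After move 2 (1->0):
Peg 0: [4, 3, 1]
Peg 1: [2]
Peg 2: [5]

After move 3 (0->2):
Peg 0: [4, 3]
Peg 1: [2]
Peg 2: [5, 1]

After move 4 (2->1):
Peg 0: [4, 3]
Peg 1: [2, 1]
Peg 2: [5]

After move 5 (1->0):
Peg 0: [4, 3, 1]
Peg 1: [2]
Peg 2: [5]

After move 6 (1->2):
Peg 0: [4, 3, 1]
Peg 1: []
Peg 2: [5, 2]

Answer: Peg 0: [4, 3, 1]
Peg 1: []
Peg 2: [5, 2]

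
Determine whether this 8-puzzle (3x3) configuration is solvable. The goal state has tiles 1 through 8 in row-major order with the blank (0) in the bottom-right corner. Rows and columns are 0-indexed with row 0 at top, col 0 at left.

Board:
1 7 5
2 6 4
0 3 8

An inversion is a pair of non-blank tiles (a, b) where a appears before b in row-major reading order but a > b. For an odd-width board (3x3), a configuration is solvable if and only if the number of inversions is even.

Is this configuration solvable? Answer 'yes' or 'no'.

Inversions (pairs i<j in row-major order where tile[i] > tile[j] > 0): 11
11 is odd, so the puzzle is not solvable.

Answer: no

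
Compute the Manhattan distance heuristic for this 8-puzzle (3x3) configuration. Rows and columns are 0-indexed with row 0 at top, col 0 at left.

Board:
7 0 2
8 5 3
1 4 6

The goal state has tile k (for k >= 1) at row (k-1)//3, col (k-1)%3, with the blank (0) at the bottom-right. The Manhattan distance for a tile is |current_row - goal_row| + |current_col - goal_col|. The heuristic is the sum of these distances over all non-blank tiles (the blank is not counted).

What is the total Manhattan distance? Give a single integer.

Answer: 11

Derivation:
Tile 7: (0,0)->(2,0) = 2
Tile 2: (0,2)->(0,1) = 1
Tile 8: (1,0)->(2,1) = 2
Tile 5: (1,1)->(1,1) = 0
Tile 3: (1,2)->(0,2) = 1
Tile 1: (2,0)->(0,0) = 2
Tile 4: (2,1)->(1,0) = 2
Tile 6: (2,2)->(1,2) = 1
Sum: 2 + 1 + 2 + 0 + 1 + 2 + 2 + 1 = 11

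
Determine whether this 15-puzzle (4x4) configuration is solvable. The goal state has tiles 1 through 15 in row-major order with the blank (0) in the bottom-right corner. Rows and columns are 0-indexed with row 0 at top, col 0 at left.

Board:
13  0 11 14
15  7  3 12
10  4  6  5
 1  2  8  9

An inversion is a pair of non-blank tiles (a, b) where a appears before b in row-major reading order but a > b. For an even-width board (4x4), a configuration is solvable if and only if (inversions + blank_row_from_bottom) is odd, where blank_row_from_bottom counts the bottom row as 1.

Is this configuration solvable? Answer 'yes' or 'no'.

Inversions: 74
Blank is in row 0 (0-indexed from top), which is row 4 counting from the bottom (bottom = 1).
74 + 4 = 78, which is even, so the puzzle is not solvable.

Answer: no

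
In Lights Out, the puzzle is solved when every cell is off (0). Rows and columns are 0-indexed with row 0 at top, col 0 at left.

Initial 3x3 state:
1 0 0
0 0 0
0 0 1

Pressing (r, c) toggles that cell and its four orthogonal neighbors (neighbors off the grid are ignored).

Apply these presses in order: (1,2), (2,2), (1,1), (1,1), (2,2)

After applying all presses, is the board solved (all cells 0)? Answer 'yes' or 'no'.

After press 1 at (1,2):
1 0 1
0 1 1
0 0 0

After press 2 at (2,2):
1 0 1
0 1 0
0 1 1

After press 3 at (1,1):
1 1 1
1 0 1
0 0 1

After press 4 at (1,1):
1 0 1
0 1 0
0 1 1

After press 5 at (2,2):
1 0 1
0 1 1
0 0 0

Lights still on: 4

Answer: no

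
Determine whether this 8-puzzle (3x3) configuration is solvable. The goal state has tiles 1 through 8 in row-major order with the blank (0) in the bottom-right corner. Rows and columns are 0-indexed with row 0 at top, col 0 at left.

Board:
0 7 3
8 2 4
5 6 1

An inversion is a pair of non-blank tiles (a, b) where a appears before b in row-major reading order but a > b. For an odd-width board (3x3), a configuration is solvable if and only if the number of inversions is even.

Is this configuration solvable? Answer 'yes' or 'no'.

Inversions (pairs i<j in row-major order where tile[i] > tile[j] > 0): 17
17 is odd, so the puzzle is not solvable.

Answer: no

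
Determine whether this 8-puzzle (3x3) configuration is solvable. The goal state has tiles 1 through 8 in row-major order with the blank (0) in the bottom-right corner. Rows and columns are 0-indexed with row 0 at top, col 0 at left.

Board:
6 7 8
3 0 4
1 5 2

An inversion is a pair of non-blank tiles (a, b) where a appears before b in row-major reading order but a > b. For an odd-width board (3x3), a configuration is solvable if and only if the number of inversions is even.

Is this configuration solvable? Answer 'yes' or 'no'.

Inversions (pairs i<j in row-major order where tile[i] > tile[j] > 0): 20
20 is even, so the puzzle is solvable.

Answer: yes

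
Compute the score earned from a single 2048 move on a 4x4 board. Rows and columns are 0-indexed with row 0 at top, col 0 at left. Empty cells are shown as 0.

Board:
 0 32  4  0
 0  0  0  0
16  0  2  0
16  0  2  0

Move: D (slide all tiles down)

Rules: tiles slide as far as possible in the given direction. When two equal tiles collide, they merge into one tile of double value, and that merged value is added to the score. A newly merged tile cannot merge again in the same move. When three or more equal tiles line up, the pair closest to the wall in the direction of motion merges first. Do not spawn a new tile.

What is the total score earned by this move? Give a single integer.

Slide down:
col 0: [0, 0, 16, 16] -> [0, 0, 0, 32]  score +32 (running 32)
col 1: [32, 0, 0, 0] -> [0, 0, 0, 32]  score +0 (running 32)
col 2: [4, 0, 2, 2] -> [0, 0, 4, 4]  score +4 (running 36)
col 3: [0, 0, 0, 0] -> [0, 0, 0, 0]  score +0 (running 36)
Board after move:
 0  0  0  0
 0  0  0  0
 0  0  4  0
32 32  4  0

Answer: 36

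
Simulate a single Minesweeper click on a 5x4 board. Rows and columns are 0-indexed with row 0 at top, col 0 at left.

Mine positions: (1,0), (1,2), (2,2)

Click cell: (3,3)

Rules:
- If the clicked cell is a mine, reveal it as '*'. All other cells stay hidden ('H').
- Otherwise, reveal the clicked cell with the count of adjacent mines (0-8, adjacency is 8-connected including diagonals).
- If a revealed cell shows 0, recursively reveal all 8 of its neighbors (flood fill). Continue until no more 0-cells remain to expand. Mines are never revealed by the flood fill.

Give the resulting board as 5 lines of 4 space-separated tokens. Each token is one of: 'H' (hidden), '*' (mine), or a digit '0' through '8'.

H H H H
H H H H
H H H H
H H H 1
H H H H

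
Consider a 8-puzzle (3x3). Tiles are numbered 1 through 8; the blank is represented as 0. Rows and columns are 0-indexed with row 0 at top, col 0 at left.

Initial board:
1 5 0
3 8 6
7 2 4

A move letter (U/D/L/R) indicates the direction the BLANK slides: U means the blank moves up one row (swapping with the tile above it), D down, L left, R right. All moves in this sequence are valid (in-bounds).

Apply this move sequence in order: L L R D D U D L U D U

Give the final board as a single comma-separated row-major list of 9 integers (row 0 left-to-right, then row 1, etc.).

After move 1 (L):
1 0 5
3 8 6
7 2 4

After move 2 (L):
0 1 5
3 8 6
7 2 4

After move 3 (R):
1 0 5
3 8 6
7 2 4

After move 4 (D):
1 8 5
3 0 6
7 2 4

After move 5 (D):
1 8 5
3 2 6
7 0 4

After move 6 (U):
1 8 5
3 0 6
7 2 4

After move 7 (D):
1 8 5
3 2 6
7 0 4

After move 8 (L):
1 8 5
3 2 6
0 7 4

After move 9 (U):
1 8 5
0 2 6
3 7 4

After move 10 (D):
1 8 5
3 2 6
0 7 4

After move 11 (U):
1 8 5
0 2 6
3 7 4

Answer: 1, 8, 5, 0, 2, 6, 3, 7, 4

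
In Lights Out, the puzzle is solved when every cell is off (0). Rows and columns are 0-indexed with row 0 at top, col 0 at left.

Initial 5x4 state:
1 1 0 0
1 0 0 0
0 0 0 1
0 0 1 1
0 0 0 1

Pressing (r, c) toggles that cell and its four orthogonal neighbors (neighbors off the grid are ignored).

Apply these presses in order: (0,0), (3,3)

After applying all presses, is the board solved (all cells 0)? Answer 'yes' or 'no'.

After press 1 at (0,0):
0 0 0 0
0 0 0 0
0 0 0 1
0 0 1 1
0 0 0 1

After press 2 at (3,3):
0 0 0 0
0 0 0 0
0 0 0 0
0 0 0 0
0 0 0 0

Lights still on: 0

Answer: yes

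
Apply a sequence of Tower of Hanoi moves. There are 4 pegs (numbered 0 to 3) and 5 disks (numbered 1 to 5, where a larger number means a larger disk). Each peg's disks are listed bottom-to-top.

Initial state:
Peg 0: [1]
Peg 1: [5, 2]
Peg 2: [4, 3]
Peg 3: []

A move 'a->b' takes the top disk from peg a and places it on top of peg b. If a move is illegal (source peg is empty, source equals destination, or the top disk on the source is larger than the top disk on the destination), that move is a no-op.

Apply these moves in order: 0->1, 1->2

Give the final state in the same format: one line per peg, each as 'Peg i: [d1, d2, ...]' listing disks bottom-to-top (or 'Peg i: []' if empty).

After move 1 (0->1):
Peg 0: []
Peg 1: [5, 2, 1]
Peg 2: [4, 3]
Peg 3: []

After move 2 (1->2):
Peg 0: []
Peg 1: [5, 2]
Peg 2: [4, 3, 1]
Peg 3: []

Answer: Peg 0: []
Peg 1: [5, 2]
Peg 2: [4, 3, 1]
Peg 3: []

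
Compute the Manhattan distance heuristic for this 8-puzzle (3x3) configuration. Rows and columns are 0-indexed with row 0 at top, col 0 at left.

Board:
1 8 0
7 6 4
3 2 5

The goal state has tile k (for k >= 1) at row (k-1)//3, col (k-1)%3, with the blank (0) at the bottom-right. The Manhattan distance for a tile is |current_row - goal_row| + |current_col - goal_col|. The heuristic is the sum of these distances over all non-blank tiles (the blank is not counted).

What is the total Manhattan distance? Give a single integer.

Answer: 14

Derivation:
Tile 1: (0,0)->(0,0) = 0
Tile 8: (0,1)->(2,1) = 2
Tile 7: (1,0)->(2,0) = 1
Tile 6: (1,1)->(1,2) = 1
Tile 4: (1,2)->(1,0) = 2
Tile 3: (2,0)->(0,2) = 4
Tile 2: (2,1)->(0,1) = 2
Tile 5: (2,2)->(1,1) = 2
Sum: 0 + 2 + 1 + 1 + 2 + 4 + 2 + 2 = 14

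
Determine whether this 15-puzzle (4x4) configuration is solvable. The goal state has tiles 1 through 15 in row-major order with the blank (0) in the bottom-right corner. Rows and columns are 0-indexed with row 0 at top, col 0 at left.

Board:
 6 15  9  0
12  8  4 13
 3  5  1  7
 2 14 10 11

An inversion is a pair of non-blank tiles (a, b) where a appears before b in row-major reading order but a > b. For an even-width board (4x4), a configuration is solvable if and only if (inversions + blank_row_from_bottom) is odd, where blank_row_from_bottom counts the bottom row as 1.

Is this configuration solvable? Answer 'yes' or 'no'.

Answer: yes

Derivation:
Inversions: 57
Blank is in row 0 (0-indexed from top), which is row 4 counting from the bottom (bottom = 1).
57 + 4 = 61, which is odd, so the puzzle is solvable.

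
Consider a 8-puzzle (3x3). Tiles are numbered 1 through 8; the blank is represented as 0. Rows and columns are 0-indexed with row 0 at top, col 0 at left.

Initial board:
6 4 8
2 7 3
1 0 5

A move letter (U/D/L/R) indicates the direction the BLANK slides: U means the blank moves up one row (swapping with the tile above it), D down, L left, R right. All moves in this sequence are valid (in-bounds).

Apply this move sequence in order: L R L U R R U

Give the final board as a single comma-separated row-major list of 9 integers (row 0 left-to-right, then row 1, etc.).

Answer: 6, 4, 0, 7, 3, 8, 2, 1, 5

Derivation:
After move 1 (L):
6 4 8
2 7 3
0 1 5

After move 2 (R):
6 4 8
2 7 3
1 0 5

After move 3 (L):
6 4 8
2 7 3
0 1 5

After move 4 (U):
6 4 8
0 7 3
2 1 5

After move 5 (R):
6 4 8
7 0 3
2 1 5

After move 6 (R):
6 4 8
7 3 0
2 1 5

After move 7 (U):
6 4 0
7 3 8
2 1 5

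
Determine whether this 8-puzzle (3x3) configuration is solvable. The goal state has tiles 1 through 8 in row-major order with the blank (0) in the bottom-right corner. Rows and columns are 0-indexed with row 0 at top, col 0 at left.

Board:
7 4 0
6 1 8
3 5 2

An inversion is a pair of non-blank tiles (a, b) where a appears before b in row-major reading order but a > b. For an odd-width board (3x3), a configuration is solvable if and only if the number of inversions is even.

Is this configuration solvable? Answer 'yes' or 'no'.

Answer: yes

Derivation:
Inversions (pairs i<j in row-major order where tile[i] > tile[j] > 0): 18
18 is even, so the puzzle is solvable.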